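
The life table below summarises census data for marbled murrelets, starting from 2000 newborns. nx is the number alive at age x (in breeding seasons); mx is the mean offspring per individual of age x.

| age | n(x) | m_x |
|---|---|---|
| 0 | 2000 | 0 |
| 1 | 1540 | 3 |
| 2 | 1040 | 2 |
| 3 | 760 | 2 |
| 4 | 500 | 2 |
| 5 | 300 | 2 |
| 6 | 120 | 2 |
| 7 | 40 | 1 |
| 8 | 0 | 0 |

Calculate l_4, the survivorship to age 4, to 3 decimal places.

0.250

l_4 = n_4/n_0 = 500/2000 = 0.25 → 0.250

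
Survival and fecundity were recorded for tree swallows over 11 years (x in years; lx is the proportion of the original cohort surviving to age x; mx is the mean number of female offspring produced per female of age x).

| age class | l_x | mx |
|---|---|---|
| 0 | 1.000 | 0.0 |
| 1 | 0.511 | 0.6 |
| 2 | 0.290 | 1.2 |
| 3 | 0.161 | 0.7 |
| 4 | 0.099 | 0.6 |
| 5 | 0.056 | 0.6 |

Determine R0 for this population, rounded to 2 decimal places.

0.86

lx·mx by age: 0, 0.3066, 0.348, 0.1127, 0.0594, 0.0336
R0 = Σ lx·mx = 0.8603 → 0.86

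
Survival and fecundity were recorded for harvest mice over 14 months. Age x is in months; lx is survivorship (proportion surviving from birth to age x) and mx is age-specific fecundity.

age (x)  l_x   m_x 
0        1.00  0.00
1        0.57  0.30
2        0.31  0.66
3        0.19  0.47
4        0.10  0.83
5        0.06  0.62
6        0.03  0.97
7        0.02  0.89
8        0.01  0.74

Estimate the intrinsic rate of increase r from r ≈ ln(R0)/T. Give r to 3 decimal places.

-0.166

R0 = Σ lx·mx = 0 + 0.171 + 0.2046 + 0.0893 + 0.083 + 0.0372 + 0.0291 + 0.0178 + 0.0074 = 0.6394
Σ x·lx·mx = 1.7245; T = 1.7245/0.6394 = 2.69706…
r ≈ ln(R0)/T = ln(0.6394)/2.69706… = -0.16582… → -0.166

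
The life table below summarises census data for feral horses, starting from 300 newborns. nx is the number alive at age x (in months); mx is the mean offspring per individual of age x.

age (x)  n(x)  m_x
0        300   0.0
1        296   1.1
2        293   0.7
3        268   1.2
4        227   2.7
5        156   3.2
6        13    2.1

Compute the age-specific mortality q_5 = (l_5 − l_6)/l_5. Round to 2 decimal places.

0.92

lx = nx/n0 = nx/300: 1, 0.98667…, 0.97667…, 0.89333…, 0.75667…, 0.52, 0.04333…
q_5 = (l_5 − l_6) / l_5 = (0.52 − 0.043333…) / 0.52
     = 0.476667… / 0.52 = 0.916667… → 0.92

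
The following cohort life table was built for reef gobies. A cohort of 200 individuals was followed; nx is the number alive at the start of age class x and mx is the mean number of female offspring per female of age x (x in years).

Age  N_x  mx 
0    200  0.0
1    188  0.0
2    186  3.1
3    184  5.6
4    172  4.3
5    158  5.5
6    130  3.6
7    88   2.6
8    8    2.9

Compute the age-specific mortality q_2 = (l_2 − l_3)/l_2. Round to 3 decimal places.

0.011

lx = nx/n0 = nx/200: 1, 0.94, 0.93, 0.92, 0.86, 0.79, 0.65, 0.44, 0.04
q_2 = (l_2 − l_3) / l_2 = (0.93 − 0.92) / 0.93
     = 0.01 / 0.93 = 0.010753… → 0.011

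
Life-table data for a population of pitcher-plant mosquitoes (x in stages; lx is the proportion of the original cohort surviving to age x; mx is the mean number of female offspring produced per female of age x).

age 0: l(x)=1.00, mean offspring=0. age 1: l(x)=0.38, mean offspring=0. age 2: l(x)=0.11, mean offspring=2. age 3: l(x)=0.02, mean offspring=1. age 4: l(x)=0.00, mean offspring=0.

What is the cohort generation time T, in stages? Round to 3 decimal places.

lx·mx: 0, 0, 0.22, 0.02, 0 → R0 = 0.24
x·lx·mx: 0, 0, 0.44, 0.06, 0 → Σ = 0.5
T = 0.5 / 0.24 = 2.083333… → 2.083

2.083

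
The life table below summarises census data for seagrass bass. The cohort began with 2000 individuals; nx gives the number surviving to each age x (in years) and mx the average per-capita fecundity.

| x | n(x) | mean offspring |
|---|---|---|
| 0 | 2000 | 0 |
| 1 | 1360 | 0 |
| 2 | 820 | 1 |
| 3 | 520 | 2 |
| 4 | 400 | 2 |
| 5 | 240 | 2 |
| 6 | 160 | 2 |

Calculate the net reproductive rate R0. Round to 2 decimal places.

lx = nx/n0 = nx/2000: 1, 0.68, 0.41, 0.26, 0.2, 0.12, 0.08
lx·mx by age: 0, 0, 0.41, 0.52, 0.4, 0.24, 0.16
R0 = Σ lx·mx = 1.73 → 1.73

1.73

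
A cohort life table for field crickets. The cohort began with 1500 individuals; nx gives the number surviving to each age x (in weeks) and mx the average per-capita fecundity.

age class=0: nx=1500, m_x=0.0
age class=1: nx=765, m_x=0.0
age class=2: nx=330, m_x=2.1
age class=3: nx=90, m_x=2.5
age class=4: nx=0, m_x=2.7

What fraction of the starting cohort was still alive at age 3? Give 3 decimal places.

l_3 = n_3/n_0 = 90/1500 = 0.06 → 0.060

0.060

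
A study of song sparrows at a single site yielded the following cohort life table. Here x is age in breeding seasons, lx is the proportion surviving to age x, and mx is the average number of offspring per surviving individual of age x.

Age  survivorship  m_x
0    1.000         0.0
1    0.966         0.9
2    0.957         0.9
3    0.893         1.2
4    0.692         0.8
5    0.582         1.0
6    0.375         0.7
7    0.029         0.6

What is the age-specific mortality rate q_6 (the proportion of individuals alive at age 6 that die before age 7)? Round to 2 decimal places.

0.92

q_6 = (l_6 − l_7) / l_6 = (0.375 − 0.029) / 0.375
     = 0.346 / 0.375 = 0.922667… → 0.92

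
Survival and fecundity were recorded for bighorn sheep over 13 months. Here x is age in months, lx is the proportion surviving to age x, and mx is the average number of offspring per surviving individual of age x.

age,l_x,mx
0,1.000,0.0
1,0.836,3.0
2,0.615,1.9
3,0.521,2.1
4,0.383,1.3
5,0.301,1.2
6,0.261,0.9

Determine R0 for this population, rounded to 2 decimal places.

lx·mx by age: 0, 2.508, 1.1685, 1.0941, 0.4979, 0.3612, 0.2349
R0 = Σ lx·mx = 5.8646 → 5.86

5.86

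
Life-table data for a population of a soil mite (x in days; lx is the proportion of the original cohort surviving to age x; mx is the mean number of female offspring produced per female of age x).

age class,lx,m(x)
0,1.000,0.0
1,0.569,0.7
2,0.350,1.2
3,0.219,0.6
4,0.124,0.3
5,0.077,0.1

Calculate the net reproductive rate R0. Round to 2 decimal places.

0.99

lx·mx by age: 0, 0.3983, 0.42, 0.1314, 0.0372, 0.0077
R0 = Σ lx·mx = 0.9946 → 0.99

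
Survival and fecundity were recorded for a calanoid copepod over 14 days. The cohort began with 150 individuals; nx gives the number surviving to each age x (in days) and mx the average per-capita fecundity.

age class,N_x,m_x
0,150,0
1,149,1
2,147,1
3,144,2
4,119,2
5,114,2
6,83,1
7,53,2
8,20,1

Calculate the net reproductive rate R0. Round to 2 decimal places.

lx = nx/n0 = nx/150: 1, 0.99333…, 0.98, 0.96, 0.79333…, 0.76, 0.55333…, 0.35333…, 0.13333…
lx·mx by age: 0, 0.993333…, 0.98, 1.92, 1.586667…, 1.52, 0.553333…, 0.706667…, 0.133333…
R0 = Σ lx·mx = 8.393333… → 8.39

8.39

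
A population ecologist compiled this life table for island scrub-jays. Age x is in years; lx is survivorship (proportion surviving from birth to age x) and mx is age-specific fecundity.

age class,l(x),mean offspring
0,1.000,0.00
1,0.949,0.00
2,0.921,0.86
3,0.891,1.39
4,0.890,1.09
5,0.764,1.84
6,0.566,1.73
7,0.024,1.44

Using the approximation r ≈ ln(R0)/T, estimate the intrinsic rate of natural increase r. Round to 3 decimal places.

R0 = Σ lx·mx = 0 + 0 + 0.79206 + 1.23849 + 0.9701 + 1.40576 + 0.97918 + 0.03456 = 5.42015
Σ x·lx·mx = 22.32579; T = 22.32579/5.42015 = 4.11904…
r ≈ ln(R0)/T = ln(5.42015)/4.11904… = 0.41032… → 0.410

0.410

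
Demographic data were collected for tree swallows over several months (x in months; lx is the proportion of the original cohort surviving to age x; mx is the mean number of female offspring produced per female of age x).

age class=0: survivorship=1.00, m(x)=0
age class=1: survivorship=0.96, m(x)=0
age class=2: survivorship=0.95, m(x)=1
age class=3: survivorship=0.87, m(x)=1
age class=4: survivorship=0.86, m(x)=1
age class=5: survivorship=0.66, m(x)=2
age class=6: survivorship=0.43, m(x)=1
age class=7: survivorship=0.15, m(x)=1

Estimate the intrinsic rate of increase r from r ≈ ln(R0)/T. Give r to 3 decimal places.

0.383

R0 = Σ lx·mx = 0 + 0 + 0.95 + 0.87 + 0.86 + 1.32 + 0.43 + 0.15 = 4.58
Σ x·lx·mx = 18.18; T = 18.18/4.58 = 3.96943…
r ≈ ln(R0)/T = ln(4.58)/3.96943… = 0.38335… → 0.383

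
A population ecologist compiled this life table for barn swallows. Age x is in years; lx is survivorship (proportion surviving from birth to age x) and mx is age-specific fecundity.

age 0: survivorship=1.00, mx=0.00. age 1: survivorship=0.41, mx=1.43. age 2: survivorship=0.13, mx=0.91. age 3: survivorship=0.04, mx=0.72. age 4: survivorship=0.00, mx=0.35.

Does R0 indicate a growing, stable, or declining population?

declining

R0 = Σ lx·mx = 0 + 0.5863 + 0.1183 + 0.0288 + 0 = 0.7334
R0 < 1, so the population is declining.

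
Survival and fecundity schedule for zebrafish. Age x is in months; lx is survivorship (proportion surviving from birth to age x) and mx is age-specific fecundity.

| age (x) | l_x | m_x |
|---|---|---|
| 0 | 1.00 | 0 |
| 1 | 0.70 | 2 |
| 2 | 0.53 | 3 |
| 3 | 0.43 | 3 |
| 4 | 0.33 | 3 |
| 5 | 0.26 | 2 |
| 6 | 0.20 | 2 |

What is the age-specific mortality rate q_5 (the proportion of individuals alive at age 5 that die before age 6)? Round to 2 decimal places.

0.23

q_5 = (l_5 − l_6) / l_5 = (0.26 − 0.2) / 0.26
     = 0.06 / 0.26 = 0.230769… → 0.23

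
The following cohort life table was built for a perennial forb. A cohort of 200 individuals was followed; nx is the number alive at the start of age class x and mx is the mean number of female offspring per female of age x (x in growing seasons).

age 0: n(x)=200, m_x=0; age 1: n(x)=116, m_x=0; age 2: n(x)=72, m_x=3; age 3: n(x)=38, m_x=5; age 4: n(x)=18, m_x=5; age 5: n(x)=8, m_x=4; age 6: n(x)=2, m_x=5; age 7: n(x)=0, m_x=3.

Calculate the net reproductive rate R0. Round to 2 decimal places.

lx = nx/n0 = nx/200: 1, 0.58, 0.36, 0.19, 0.09, 0.04, 0.01, 0
lx·mx by age: 0, 0, 1.08, 0.95, 0.45, 0.16, 0.05, 0
R0 = Σ lx·mx = 2.69 → 2.69

2.69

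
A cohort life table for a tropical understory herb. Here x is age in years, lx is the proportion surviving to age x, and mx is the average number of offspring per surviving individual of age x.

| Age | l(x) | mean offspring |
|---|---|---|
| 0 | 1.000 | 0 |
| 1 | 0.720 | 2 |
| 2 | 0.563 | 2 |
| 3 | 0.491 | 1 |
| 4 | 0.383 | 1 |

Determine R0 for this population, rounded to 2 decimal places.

3.44

lx·mx by age: 0, 1.44, 1.126, 0.491, 0.383
R0 = Σ lx·mx = 3.44 → 3.44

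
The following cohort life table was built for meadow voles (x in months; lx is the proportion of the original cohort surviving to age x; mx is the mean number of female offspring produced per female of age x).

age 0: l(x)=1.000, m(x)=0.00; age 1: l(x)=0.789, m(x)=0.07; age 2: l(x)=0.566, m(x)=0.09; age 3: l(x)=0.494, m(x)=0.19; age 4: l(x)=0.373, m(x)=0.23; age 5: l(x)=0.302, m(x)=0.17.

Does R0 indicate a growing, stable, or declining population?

R0 = Σ lx·mx = 0 + 0.05523 + 0.05094 + 0.09386 + 0.08579 + 0.05134 = 0.33716
R0 < 1, so the population is declining.

declining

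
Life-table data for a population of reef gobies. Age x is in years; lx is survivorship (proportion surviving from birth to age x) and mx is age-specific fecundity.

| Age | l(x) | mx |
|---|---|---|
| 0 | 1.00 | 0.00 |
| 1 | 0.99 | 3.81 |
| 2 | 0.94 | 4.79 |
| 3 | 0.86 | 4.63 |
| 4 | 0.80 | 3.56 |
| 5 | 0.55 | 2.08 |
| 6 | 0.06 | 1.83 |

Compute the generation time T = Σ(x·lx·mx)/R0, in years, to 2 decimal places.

2.60

lx·mx: 0, 3.7719, 4.5026, 3.9818, 2.848, 1.144, 0.1098 → R0 = 16.3581
x·lx·mx: 0, 3.7719, 9.0052, 11.9454, 11.392, 5.72, 0.6588 → Σ = 42.4933
T = 42.4933 / 16.3581 = 2.597692… → 2.60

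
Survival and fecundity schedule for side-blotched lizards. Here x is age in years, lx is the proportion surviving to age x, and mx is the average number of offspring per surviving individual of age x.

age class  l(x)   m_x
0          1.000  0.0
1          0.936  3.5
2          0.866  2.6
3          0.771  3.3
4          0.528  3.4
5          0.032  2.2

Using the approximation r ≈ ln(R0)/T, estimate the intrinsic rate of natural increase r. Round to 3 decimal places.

0.995

R0 = Σ lx·mx = 0 + 3.276 + 2.2516 + 2.5443 + 1.7952 + 0.0704 = 9.9375
Σ x·lx·mx = 22.9449; T = 22.9449/9.9375 = 2.30892…
r ≈ ln(R0)/T = ln(9.9375)/2.30892… = 0.99454… → 0.995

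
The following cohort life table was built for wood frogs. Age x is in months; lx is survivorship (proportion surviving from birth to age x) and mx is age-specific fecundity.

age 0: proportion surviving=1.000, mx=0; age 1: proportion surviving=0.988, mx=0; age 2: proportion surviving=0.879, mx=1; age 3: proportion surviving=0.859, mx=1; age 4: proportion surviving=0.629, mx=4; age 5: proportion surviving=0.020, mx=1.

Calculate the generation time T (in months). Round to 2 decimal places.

3.39

lx·mx: 0, 0, 0.879, 0.859, 2.516, 0.02 → R0 = 4.274
x·lx·mx: 0, 0, 1.758, 2.577, 10.064, 0.1 → Σ = 14.499
T = 14.499 / 4.274 = 3.392372… → 3.39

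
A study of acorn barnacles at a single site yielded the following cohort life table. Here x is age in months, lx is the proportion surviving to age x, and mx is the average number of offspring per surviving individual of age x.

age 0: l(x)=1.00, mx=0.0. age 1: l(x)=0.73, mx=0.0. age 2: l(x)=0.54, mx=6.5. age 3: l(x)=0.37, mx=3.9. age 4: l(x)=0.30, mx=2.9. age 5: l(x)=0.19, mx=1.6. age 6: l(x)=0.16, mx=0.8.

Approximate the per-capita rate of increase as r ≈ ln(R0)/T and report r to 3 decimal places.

R0 = Σ lx·mx = 0 + 0 + 3.51 + 1.443 + 0.87 + 0.304 + 0.128 = 6.255
Σ x·lx·mx = 17.117; T = 17.117/6.255 = 2.73653…
r ≈ ln(R0)/T = ln(6.255)/2.73653… = 0.66997… → 0.670

0.670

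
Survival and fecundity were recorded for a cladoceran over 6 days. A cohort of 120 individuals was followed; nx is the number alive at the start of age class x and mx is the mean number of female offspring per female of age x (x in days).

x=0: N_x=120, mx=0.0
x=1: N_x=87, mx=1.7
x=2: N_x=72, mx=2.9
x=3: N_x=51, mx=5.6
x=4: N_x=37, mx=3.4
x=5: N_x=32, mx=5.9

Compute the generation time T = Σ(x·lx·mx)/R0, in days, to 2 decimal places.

lx = nx/n0 = nx/120: 1, 0.725, 0.6, 0.425, 0.30833…, 0.26667…
lx·mx: 0, 1.2325, 1.74, 2.38, 1.048333…, 1.573333… → R0 = 7.974167…
x·lx·mx: 0, 1.2325, 3.48, 7.14, 4.193333…, 7.866667… → Σ = 23.9125…
T = 23.9125… / 7.974167… = 2.998746… → 3.00

3.00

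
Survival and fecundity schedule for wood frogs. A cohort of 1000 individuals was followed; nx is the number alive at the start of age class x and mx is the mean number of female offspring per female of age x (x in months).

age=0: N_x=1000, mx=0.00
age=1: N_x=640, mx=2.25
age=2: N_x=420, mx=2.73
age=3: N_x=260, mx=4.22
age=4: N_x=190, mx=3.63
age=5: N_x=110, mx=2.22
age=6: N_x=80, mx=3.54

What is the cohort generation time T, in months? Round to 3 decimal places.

lx = nx/n0 = nx/1000: 1, 0.64, 0.42, 0.26, 0.19, 0.11, 0.08
lx·mx: 0, 1.44, 1.1466, 1.0972, 0.6897, 0.2442, 0.2832 → R0 = 4.9009
x·lx·mx: 0, 1.44, 2.2932, 3.2916, 2.7588, 1.221, 1.6992 → Σ = 12.7038
T = 12.7038 / 4.9009 = 2.592136… → 2.592

2.592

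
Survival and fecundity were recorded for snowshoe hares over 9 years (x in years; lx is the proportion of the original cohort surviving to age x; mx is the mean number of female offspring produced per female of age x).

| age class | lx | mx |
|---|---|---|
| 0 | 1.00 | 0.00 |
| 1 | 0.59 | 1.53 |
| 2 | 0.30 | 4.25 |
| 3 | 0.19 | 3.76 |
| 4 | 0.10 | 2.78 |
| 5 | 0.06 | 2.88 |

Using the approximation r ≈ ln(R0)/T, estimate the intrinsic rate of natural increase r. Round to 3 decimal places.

0.533

R0 = Σ lx·mx = 0 + 0.9027 + 1.275 + 0.7144 + 0.278 + 0.1728 = 3.3429
Σ x·lx·mx = 7.5719; T = 7.5719/3.3429 = 2.26507…
r ≈ ln(R0)/T = ln(3.3429)/2.26507… = 0.5328… → 0.533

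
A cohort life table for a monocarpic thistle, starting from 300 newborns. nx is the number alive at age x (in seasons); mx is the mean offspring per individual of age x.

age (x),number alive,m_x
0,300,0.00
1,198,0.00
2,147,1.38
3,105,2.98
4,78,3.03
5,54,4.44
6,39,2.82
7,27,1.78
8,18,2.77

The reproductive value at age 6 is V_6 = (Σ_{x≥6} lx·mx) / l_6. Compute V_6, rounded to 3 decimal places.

5.331

lx = nx/n0 = nx/300: 1, 0.66, 0.49, 0.35, 0.26, 0.18, 0.13, 0.09, 0.06
lx·mx for x ≥ 6: 0.3666, 0.1602, 0.1662 → sum = 0.693
V_6 = 0.693 / l_6 = 0.693 / 0.13 = 5.330769… → 5.331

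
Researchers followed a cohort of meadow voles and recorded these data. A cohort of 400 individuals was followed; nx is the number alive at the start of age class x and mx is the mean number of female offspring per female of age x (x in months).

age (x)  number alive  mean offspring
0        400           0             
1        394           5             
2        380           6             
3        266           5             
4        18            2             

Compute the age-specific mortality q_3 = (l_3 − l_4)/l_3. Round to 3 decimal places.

0.932

lx = nx/n0 = nx/400: 1, 0.985, 0.95, 0.665, 0.045
q_3 = (l_3 − l_4) / l_3 = (0.665 − 0.045) / 0.665
     = 0.62 / 0.665 = 0.932331… → 0.932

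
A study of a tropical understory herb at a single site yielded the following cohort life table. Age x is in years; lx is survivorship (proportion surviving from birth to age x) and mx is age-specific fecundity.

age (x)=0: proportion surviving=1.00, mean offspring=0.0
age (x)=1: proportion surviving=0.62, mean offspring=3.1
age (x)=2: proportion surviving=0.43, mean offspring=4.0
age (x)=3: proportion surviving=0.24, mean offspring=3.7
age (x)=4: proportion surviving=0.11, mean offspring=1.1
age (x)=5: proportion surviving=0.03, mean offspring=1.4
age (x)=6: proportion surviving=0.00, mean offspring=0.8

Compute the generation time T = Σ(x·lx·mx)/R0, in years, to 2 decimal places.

lx·mx: 0, 1.922, 1.72, 0.888, 0.121, 0.042, 0 → R0 = 4.693
x·lx·mx: 0, 1.922, 3.44, 2.664, 0.484, 0.21, 0 → Σ = 8.72
T = 8.72 / 4.693 = 1.858087… → 1.86

1.86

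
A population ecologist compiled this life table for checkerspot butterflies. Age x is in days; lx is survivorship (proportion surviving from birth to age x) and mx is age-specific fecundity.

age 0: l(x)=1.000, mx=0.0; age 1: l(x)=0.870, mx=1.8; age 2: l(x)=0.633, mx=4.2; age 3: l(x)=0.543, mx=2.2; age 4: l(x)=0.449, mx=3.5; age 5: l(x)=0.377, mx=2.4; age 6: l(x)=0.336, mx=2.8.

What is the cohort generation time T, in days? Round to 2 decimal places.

lx·mx: 0, 1.566, 2.6586, 1.1946, 1.5715, 0.9048, 0.9408 → R0 = 8.8363
x·lx·mx: 0, 1.566, 5.3172, 3.5838, 6.286, 4.524, 5.6448 → Σ = 26.9218
T = 26.9218 / 8.8363 = 3.046728… → 3.05

3.05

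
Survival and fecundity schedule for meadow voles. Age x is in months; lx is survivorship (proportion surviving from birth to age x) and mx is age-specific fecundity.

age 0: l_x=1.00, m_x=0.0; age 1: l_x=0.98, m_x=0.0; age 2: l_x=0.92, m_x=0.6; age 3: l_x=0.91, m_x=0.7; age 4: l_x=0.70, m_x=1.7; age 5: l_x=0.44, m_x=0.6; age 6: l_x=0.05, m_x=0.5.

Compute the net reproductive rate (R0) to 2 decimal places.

2.67

lx·mx by age: 0, 0, 0.552, 0.637, 1.19, 0.264, 0.025
R0 = Σ lx·mx = 2.668 → 2.67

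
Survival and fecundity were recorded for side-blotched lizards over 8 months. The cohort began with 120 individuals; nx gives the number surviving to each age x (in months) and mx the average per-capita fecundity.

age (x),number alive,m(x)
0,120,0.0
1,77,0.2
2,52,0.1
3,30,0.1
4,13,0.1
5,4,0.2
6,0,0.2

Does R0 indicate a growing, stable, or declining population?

lx = nx/n0 = nx/120: 1, 0.64167…, 0.43333…, 0.25, 0.10833…, 0.03333…, 0
R0 = Σ lx·mx = 0 + 0.128333… + 0.043333… + 0.025 + 0.010833… + 0.006667… + 0 = 0.214167…
R0 < 1, so the population is declining.

declining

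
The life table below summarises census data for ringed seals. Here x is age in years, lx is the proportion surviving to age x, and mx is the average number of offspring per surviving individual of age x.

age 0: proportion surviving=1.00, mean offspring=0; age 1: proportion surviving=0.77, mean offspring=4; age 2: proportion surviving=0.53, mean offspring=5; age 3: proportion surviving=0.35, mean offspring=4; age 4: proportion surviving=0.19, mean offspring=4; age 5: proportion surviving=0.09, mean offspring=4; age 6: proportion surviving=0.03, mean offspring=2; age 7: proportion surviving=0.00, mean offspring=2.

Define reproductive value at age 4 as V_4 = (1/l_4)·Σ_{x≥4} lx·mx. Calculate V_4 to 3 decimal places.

6.211

lx·mx for x ≥ 4: 0.76, 0.36, 0.06, 0 → sum = 1.18
V_4 = 1.18 / l_4 = 1.18 / 0.19 = 6.210526… → 6.211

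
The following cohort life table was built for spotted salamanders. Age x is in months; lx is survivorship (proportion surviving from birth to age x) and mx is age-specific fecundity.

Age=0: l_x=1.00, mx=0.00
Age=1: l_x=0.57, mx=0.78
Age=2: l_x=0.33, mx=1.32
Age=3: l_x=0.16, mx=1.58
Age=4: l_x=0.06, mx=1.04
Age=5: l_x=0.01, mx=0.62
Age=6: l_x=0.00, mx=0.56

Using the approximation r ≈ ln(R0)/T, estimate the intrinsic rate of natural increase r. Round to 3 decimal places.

0.094

R0 = Σ lx·mx = 0 + 0.4446 + 0.4356 + 0.2528 + 0.0624 + 0.0062 + 0 = 1.2016
Σ x·lx·mx = 2.3548; T = 2.3548/1.2016 = 1.95972…
r ≈ ln(R0)/T = ln(1.2016)/1.95972… = 0.09371… → 0.094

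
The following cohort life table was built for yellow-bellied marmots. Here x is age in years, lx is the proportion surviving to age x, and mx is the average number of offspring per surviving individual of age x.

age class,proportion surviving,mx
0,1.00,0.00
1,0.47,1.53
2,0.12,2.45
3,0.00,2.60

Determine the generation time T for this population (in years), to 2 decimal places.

1.29

lx·mx: 0, 0.7191, 0.294, 0 → R0 = 1.0131
x·lx·mx: 0, 0.7191, 0.588, 0 → Σ = 1.3071
T = 1.3071 / 1.0131 = 1.290198… → 1.29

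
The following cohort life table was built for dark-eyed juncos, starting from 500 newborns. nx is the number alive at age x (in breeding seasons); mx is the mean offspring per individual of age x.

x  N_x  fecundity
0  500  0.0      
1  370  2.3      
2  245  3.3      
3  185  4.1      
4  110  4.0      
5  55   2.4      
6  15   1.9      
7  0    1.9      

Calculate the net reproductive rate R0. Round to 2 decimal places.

lx = nx/n0 = nx/500: 1, 0.74, 0.49, 0.37, 0.22, 0.11, 0.03, 0
lx·mx by age: 0, 1.702, 1.617, 1.517, 0.88, 0.264, 0.057, 0
R0 = Σ lx·mx = 6.037 → 6.04

6.04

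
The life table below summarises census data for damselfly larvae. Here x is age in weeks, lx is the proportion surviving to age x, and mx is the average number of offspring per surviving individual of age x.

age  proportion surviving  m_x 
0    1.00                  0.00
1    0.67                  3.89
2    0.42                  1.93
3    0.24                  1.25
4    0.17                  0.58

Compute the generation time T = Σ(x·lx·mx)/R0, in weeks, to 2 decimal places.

lx·mx: 0, 2.6063, 0.8106, 0.3, 0.0986 → R0 = 3.8155
x·lx·mx: 0, 2.6063, 1.6212, 0.9, 0.3944 → Σ = 5.5219
T = 5.5219 / 3.8155 = 1.447228… → 1.45

1.45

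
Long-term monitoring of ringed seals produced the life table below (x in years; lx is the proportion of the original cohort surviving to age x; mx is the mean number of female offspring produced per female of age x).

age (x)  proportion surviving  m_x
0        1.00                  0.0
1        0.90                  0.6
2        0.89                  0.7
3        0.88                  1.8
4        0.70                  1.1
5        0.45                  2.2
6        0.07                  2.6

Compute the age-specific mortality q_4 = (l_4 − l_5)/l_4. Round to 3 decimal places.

q_4 = (l_4 − l_5) / l_4 = (0.7 − 0.45) / 0.7
     = 0.25 / 0.7 = 0.357143… → 0.357

0.357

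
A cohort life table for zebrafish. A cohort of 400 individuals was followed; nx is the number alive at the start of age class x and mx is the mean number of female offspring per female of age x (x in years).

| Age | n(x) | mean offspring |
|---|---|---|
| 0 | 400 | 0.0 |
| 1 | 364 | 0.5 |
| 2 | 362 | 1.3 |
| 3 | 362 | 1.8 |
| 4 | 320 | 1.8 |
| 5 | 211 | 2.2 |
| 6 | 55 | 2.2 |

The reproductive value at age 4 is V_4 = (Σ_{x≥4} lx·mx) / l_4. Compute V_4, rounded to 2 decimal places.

lx = nx/n0 = nx/400: 1, 0.91, 0.905, 0.905, 0.8, 0.5275, 0.1375
lx·mx for x ≥ 4: 1.44, 1.1605, 0.3025 → sum = 2.903
V_4 = 2.903 / l_4 = 2.903 / 0.8 = 3.62875 → 3.63

3.63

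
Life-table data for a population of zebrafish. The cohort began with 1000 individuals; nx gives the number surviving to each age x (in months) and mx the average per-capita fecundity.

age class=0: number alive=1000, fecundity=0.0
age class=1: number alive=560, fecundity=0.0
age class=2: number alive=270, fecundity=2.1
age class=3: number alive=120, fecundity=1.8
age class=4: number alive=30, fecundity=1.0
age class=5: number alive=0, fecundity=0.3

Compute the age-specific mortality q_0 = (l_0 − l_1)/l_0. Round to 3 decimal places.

0.440

lx = nx/n0 = nx/1000: 1, 0.56, 0.27, 0.12, 0.03, 0
q_0 = (l_0 − l_1) / l_0 = (1 − 0.56) / 1
     = 0.44 / 1 = 0.44 → 0.440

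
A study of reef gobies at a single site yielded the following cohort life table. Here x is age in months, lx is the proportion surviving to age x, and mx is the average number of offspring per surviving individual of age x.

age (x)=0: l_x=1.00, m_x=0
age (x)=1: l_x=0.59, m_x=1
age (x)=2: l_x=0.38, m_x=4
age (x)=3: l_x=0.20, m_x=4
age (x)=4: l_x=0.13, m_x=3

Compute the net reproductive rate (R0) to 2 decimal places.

lx·mx by age: 0, 0.59, 1.52, 0.8, 0.39
R0 = Σ lx·mx = 3.3 → 3.30

3.30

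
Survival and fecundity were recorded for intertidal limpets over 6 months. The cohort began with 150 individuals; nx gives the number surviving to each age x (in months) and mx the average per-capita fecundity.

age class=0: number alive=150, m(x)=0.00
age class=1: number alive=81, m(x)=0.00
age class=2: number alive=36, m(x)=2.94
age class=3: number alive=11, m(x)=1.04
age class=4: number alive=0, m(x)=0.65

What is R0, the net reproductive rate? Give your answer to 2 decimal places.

0.78

lx = nx/n0 = nx/150: 1, 0.54, 0.24, 0.07333…, 0
lx·mx by age: 0, 0, 0.7056, 0.076267…, 0
R0 = Σ lx·mx = 0.781867… → 0.78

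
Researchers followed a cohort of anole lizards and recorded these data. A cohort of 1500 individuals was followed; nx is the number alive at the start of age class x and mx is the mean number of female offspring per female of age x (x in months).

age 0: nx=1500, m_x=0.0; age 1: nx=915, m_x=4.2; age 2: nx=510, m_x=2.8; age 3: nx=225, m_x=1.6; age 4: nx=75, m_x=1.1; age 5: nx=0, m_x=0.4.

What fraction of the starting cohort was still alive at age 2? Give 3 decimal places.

l_2 = n_2/n_0 = 510/1500 = 0.34 → 0.340

0.340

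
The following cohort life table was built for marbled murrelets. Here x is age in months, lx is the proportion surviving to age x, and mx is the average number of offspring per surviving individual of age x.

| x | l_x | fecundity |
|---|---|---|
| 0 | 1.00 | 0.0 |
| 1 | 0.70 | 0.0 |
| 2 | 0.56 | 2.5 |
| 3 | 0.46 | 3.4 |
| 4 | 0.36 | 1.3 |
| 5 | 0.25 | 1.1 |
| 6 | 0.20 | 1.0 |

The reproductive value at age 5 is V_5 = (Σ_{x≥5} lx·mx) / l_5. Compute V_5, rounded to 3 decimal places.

lx·mx for x ≥ 5: 0.275, 0.2 → sum = 0.475
V_5 = 0.475 / l_5 = 0.475 / 0.25 = 1.9 → 1.900

1.900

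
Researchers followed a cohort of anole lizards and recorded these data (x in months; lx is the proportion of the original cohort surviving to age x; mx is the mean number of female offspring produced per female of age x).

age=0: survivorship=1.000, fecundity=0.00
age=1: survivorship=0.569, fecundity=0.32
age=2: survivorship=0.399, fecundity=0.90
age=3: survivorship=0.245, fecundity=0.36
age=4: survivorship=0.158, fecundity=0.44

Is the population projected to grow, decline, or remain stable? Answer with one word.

R0 = Σ lx·mx = 0 + 0.18208 + 0.3591 + 0.0882 + 0.06952 = 0.6989
R0 < 1, so the population is declining.

declining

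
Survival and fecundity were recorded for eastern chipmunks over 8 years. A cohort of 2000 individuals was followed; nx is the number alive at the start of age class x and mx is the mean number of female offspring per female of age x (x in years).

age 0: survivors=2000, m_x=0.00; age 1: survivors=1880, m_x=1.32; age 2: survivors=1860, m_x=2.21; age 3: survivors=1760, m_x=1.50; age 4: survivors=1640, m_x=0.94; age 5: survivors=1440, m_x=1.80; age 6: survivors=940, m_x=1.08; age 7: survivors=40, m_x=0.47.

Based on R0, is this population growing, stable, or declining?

growing

lx = nx/n0 = nx/2000: 1, 0.94, 0.93, 0.88, 0.82, 0.72, 0.47, 0.02
R0 = Σ lx·mx = 0 + 1.2408 + 2.0553 + 1.32 + 0.7708 + 1.296 + 0.5076 + 0.0094 = 7.1999
R0 > 1, so the population is growing.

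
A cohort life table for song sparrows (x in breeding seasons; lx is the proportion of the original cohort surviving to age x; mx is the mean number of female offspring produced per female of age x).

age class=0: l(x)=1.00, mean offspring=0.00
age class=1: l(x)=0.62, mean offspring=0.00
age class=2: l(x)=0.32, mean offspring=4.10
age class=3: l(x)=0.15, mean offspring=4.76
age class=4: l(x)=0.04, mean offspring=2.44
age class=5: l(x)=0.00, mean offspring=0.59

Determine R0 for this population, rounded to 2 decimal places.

2.12

lx·mx by age: 0, 0, 1.312, 0.714, 0.0976, 0
R0 = Σ lx·mx = 2.1236 → 2.12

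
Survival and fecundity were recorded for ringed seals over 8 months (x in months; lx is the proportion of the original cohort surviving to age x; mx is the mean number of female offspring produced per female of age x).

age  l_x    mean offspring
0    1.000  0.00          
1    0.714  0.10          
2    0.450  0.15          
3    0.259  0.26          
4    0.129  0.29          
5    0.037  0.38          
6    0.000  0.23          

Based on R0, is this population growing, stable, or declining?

declining

R0 = Σ lx·mx = 0 + 0.0714 + 0.0675 + 0.06734 + 0.03741 + 0.01406 + 0 = 0.25771
R0 < 1, so the population is declining.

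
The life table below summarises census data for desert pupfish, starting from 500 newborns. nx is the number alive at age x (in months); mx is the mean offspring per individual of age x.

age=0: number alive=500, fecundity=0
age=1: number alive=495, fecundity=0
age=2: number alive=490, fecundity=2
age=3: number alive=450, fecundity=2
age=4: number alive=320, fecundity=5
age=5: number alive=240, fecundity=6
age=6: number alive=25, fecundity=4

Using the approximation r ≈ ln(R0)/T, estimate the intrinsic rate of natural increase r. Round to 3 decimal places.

0.614

lx = nx/n0 = nx/500: 1, 0.99, 0.98, 0.9, 0.64, 0.48, 0.05
R0 = Σ lx·mx = 0 + 0 + 1.96 + 1.8 + 3.2 + 2.88 + 0.2 = 10.04
Σ x·lx·mx = 37.72; T = 37.72/10.04 = 3.75697…
r ≈ ln(R0)/T = ln(10.04)/3.75697… = 0.61395… → 0.614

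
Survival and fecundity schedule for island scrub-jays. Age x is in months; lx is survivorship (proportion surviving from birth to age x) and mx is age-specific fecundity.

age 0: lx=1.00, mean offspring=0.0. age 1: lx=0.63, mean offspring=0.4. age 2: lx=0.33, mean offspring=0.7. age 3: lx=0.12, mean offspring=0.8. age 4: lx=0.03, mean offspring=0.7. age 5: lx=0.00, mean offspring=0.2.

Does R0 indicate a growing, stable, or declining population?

R0 = Σ lx·mx = 0 + 0.252 + 0.231 + 0.096 + 0.021 + 0 = 0.6
R0 < 1, so the population is declining.

declining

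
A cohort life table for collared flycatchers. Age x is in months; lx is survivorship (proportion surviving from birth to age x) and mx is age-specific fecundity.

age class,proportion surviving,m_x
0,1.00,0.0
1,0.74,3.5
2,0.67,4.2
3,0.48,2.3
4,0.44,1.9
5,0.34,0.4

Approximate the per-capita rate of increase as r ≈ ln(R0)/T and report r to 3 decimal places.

0.968

R0 = Σ lx·mx = 0 + 2.59 + 2.814 + 1.104 + 0.836 + 0.136 = 7.48
Σ x·lx·mx = 15.554; T = 15.554/7.48 = 2.07941…
r ≈ ln(R0)/T = ln(7.48)/2.07941… = 0.96769… → 0.968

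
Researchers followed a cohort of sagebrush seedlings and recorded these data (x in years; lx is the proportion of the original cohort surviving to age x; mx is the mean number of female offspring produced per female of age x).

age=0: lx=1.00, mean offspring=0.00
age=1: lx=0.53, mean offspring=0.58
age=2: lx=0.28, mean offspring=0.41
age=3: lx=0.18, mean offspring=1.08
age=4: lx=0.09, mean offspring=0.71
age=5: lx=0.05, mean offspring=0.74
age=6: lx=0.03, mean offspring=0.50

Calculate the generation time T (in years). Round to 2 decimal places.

lx·mx: 0, 0.3074, 0.1148, 0.1944, 0.0639, 0.037, 0.015 → R0 = 0.7325
x·lx·mx: 0, 0.3074, 0.2296, 0.5832, 0.2556, 0.185, 0.09 → Σ = 1.6508
T = 1.6508 / 0.7325 = 2.253652… → 2.25

2.25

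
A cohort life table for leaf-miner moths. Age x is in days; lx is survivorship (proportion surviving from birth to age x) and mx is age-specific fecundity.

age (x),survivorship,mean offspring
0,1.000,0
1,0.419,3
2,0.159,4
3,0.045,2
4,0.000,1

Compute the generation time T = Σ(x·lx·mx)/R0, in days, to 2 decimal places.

lx·mx: 0, 1.257, 0.636, 0.09, 0 → R0 = 1.983
x·lx·mx: 0, 1.257, 1.272, 0.27, 0 → Σ = 2.799
T = 2.799 / 1.983 = 1.411498… → 1.41

1.41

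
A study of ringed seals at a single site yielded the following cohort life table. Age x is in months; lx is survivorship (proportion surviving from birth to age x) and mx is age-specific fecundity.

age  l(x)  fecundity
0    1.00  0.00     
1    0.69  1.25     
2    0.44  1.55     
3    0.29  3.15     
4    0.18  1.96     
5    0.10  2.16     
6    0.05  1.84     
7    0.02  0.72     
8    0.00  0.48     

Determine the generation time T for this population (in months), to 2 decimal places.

2.59

lx·mx: 0, 0.8625, 0.682, 0.9135, 0.3528, 0.216, 0.092, 0.0144, 0 → R0 = 3.1332
x·lx·mx: 0, 0.8625, 1.364, 2.7405, 1.4112, 1.08, 0.552, 0.1008, 0 → Σ = 8.111
T = 8.111 / 3.1332 = 2.588727… → 2.59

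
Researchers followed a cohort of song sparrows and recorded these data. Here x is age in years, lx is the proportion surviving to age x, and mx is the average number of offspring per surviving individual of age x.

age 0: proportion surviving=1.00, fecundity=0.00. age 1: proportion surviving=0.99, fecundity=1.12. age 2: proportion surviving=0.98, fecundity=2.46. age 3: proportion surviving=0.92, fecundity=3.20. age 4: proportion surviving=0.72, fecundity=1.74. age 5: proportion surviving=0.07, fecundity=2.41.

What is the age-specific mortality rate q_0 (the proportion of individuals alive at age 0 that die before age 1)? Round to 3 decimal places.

q_0 = (l_0 − l_1) / l_0 = (1 − 0.99) / 1
     = 0.01 / 1 = 0.01 → 0.010

0.010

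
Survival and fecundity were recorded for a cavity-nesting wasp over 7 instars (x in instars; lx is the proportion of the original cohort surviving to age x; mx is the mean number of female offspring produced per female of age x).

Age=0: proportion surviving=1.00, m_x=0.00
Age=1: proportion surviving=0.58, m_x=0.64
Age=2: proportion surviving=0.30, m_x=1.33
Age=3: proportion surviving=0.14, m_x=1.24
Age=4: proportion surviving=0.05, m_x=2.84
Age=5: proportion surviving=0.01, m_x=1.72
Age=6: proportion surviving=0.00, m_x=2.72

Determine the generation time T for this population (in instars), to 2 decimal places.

2.13

lx·mx: 0, 0.3712, 0.399, 0.1736, 0.142, 0.0172, 0 → R0 = 1.103
x·lx·mx: 0, 0.3712, 0.798, 0.5208, 0.568, 0.086, 0 → Σ = 2.344
T = 2.344 / 1.103 = 2.125113… → 2.13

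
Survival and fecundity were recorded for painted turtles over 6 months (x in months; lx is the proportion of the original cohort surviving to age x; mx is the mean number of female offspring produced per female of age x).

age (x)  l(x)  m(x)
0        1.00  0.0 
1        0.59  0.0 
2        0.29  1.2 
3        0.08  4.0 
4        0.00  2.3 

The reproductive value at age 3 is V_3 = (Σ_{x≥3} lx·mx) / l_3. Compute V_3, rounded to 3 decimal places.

4.000

lx·mx for x ≥ 3: 0.32, 0 → sum = 0.32
V_3 = 0.32 / l_3 = 0.32 / 0.08 = 4 → 4.000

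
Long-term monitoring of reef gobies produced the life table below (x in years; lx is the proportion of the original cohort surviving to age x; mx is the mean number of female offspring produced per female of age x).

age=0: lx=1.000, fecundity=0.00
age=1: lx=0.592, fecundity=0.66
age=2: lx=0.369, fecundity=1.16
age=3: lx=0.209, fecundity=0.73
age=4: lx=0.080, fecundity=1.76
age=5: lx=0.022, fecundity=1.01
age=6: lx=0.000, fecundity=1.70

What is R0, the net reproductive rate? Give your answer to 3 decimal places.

1.134

lx·mx by age: 0, 0.39072, 0.42804, 0.15257, 0.1408, 0.02222, 0
R0 = Σ lx·mx = 1.13435 → 1.134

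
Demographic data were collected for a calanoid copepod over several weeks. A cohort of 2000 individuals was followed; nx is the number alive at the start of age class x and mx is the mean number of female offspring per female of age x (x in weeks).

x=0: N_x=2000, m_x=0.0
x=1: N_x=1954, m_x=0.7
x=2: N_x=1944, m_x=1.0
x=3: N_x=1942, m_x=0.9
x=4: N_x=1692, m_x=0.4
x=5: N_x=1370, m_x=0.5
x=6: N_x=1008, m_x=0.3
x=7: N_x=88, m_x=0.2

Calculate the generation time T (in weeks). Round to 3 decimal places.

lx = nx/n0 = nx/2000: 1, 0.977, 0.972, 0.971, 0.846, 0.685, 0.504, 0.044
lx·mx: 0, 0.6839, 0.972, 0.8739, 0.3384, 0.3425, 0.1512, 0.0088 → R0 = 3.3707
x·lx·mx: 0, 0.6839, 1.944, 2.6217, 1.3536, 1.7125, 0.9072, 0.0616 → Σ = 9.2845
T = 9.2845 / 3.3707 = 2.754472… → 2.754

2.754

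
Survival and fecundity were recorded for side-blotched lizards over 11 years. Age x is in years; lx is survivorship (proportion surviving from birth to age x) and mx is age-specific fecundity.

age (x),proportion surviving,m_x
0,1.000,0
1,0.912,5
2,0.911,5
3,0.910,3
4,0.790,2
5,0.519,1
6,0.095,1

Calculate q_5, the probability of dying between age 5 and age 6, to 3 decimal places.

q_5 = (l_5 − l_6) / l_5 = (0.519 − 0.095) / 0.519
     = 0.424 / 0.519 = 0.816956… → 0.817

0.817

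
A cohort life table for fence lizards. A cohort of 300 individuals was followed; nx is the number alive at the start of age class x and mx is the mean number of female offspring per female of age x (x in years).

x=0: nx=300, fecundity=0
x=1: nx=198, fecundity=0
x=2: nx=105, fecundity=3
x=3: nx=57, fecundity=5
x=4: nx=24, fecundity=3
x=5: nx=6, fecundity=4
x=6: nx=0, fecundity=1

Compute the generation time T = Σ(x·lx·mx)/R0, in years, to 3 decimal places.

2.720

lx = nx/n0 = nx/300: 1, 0.66, 0.35, 0.19, 0.08, 0.02, 0
lx·mx: 0, 0, 1.05, 0.95, 0.24, 0.08, 0 → R0 = 2.32
x·lx·mx: 0, 0, 2.1, 2.85, 0.96, 0.4, 0 → Σ = 6.31
T = 6.31 / 2.32 = 2.719828… → 2.720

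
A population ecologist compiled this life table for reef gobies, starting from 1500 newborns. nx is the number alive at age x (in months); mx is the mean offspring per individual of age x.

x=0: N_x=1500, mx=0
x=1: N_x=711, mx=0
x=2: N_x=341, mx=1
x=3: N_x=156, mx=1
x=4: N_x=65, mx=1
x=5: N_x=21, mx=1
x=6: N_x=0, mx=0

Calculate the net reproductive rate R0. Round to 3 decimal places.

0.389

lx = nx/n0 = nx/1500: 1, 0.474, 0.22733…, 0.104, 0.04333…, 0.014, 0
lx·mx by age: 0, 0, 0.227333…, 0.104, 0.043333…, 0.014, 0
R0 = Σ lx·mx = 0.388667… → 0.389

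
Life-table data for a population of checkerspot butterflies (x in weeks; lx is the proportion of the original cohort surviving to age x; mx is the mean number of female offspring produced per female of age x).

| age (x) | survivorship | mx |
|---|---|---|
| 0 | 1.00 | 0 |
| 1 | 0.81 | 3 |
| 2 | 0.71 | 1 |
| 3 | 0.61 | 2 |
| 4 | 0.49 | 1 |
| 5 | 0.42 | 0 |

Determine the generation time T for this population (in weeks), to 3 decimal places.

lx·mx: 0, 2.43, 0.71, 1.22, 0.49, 0 → R0 = 4.85
x·lx·mx: 0, 2.43, 1.42, 3.66, 1.96, 0 → Σ = 9.47
T = 9.47 / 4.85 = 1.952577… → 1.953

1.953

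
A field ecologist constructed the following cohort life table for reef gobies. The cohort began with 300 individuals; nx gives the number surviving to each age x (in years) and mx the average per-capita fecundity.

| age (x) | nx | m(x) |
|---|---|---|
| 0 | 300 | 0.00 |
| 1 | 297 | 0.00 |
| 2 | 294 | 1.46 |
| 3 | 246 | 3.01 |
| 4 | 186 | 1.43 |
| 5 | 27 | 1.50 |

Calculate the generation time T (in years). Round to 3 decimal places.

2.944

lx = nx/n0 = nx/300: 1, 0.99, 0.98, 0.82, 0.62, 0.09
lx·mx: 0, 0, 1.4308, 2.4682, 0.8866, 0.135 → R0 = 4.9206
x·lx·mx: 0, 0, 2.8616, 7.4046, 3.5464, 0.675 → Σ = 14.4876
T = 14.4876 / 4.9206 = 2.944275… → 2.944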